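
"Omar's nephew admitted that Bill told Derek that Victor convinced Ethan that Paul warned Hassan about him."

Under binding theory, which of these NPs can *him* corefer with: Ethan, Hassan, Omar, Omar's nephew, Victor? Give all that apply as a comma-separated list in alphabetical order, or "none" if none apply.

*him* is a pronoun; Principle B requires it to be free in its binding domain — the clause headed by 'warned'.
— Ethan: object of the clause headed by 'convinced'; c-commands the pronoun but lies outside its binding domain — allowed.
— Hassan: object of the clause headed by 'warned'; c-commands the pronoun within its binding domain — blocked (Principle B).
— Omar: possessor inside the subject DP of the matrix clause; does not c-command the pronoun — Principle B does not apply; allowed.
— Omar's nephew: subject of the matrix clause; c-commands the pronoun but lies outside its binding domain — allowed.
— Victor: subject of the clause headed by 'convinced'; c-commands the pronoun but lies outside its binding domain — allowed.

Ethan, Omar, Omar's nephew, Victor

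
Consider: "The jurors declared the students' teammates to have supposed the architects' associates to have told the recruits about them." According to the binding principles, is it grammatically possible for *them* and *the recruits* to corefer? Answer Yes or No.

*them* is a pronoun; Principle B requires it to be free in its binding domain — the clause headed by 'told'.
— the recruits: object of the clause headed by 'told'; c-commands the pronoun within its binding domain — blocked (Principle B).

No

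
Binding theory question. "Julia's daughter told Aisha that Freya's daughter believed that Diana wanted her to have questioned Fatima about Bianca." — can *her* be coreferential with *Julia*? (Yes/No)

Yes

*her* is a pronoun; Principle B requires it to be free in its binding domain — the clause headed by 'wanted'.
— Julia: possessor inside the subject DP of the matrix clause; does not c-command the pronoun — Principle B does not apply; allowed.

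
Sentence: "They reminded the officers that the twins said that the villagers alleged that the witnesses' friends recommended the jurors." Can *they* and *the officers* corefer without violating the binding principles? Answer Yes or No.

*the officers* is an R-expression; Principle C requires it to be free (not bound by any c-commanding expression).
— they: subject of the matrix clause; the pronoun c-commands the R-expression — coreference blocked (Principle C).

No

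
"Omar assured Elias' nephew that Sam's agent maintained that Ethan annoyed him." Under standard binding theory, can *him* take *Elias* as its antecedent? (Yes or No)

Yes

*him* is a pronoun; Principle B requires it to be free in its binding domain — the clause headed by 'annoyed'.
— Elias: possessor inside the object DP of the matrix clause; does not c-command the pronoun — Principle B does not apply; allowed.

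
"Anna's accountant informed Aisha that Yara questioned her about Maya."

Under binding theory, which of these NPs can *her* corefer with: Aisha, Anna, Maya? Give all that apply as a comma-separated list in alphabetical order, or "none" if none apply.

Aisha, Anna

*her* is a pronoun; Principle B requires it to be free in its binding domain — the clause headed by 'questioned'.
— Aisha: object of the matrix clause; c-commands the pronoun but lies outside its binding domain — allowed.
— Anna: possessor inside the subject DP of the matrix clause; does not c-command the pronoun — Principle B does not apply; allowed.
— Maya: second object of the clause headed by 'questioned'; is c-commanded by the pronoun; coreference would bind this R-expression — blocked (Principle C).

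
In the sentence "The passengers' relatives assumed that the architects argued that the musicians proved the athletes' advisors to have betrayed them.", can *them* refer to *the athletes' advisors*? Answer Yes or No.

No

*them* is a pronoun; Principle B requires it to be free in its binding domain — the clause headed by 'betrayed'.
— the athletes' advisors: subject of the clause headed by 'betrayed'; c-commands the pronoun within its binding domain — blocked (Principle B).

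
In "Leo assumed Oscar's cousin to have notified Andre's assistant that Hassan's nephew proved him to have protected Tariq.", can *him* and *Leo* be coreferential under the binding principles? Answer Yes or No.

*Leo* is an R-expression; Principle C requires it to be free (not bound by any c-commanding expression).
— him: subject of the clause headed by 'protected'; the pronoun does not c-command the R-expression — coreference allowed.

Yes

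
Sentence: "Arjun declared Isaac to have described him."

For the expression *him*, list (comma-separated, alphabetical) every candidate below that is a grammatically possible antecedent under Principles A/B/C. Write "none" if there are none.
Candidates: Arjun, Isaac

*him* is a pronoun; Principle B requires it to be free in its binding domain — the clause headed by 'described'.
— Arjun: subject of the matrix clause; c-commands the pronoun but lies outside its binding domain — allowed.
— Isaac: subject of the clause headed by 'described'; c-commands the pronoun within its binding domain — blocked (Principle B).

Arjun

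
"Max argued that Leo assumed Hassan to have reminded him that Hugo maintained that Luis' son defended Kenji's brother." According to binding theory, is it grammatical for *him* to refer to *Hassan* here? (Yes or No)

*Hassan* is an R-expression; Principle C requires it to be free (not bound by any c-commanding expression).
— him: object of the clause headed by 'reminded'; the R-expression locally c-commands the pronoun — coreference blocked (Principle B on the pronoun).

No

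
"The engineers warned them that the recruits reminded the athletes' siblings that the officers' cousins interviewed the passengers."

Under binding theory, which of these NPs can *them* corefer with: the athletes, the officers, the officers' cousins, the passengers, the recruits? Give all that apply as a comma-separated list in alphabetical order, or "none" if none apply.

*them* is a pronoun; Principle B requires it to be free in its binding domain — the matrix clause.
— the athletes: possessor inside the object DP of the clause headed by 'reminded'; is c-commanded by the pronoun; coreference would bind this R-expression — blocked (Principle C).
— the officers: possessor inside the subject DP of the clause headed by 'interviewed'; is c-commanded by the pronoun; coreference would bind this R-expression — blocked (Principle C).
— the officers' cousins: subject of the clause headed by 'interviewed'; is c-commanded by the pronoun; coreference would bind this R-expression — blocked (Principle C).
— the passengers: object of the clause headed by 'interviewed'; is c-commanded by the pronoun; coreference would bind this R-expression — blocked (Principle C).
— the recruits: subject of the clause headed by 'reminded'; is c-commanded by the pronoun; coreference would bind this R-expression — blocked (Principle C).

none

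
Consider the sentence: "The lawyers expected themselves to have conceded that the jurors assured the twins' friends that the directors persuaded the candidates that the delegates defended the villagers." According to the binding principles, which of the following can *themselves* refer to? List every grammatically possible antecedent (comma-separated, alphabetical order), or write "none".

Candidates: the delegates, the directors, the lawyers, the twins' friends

*themselves* is a reflexive; Principle A requires it to be bound within its binding domain — the matrix clause.
— the delegates: subject of the clause headed by 'defended'; does not c-command the reflexive — cannot bind it (Principle A).
— the directors: subject of the clause headed by 'persuaded'; does not c-command the reflexive — cannot bind it (Principle A).
— the lawyers: subject of the matrix clause; c-commands the reflexive within its binding domain — allowed (Principle A).
— the twins' friends: object of the clause headed by 'assured'; does not c-command the reflexive — cannot bind it (Principle A).

the lawyers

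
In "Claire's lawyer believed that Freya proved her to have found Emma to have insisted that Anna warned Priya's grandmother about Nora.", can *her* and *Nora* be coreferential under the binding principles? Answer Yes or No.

*Nora* is an R-expression; Principle C requires it to be free (not bound by any c-commanding expression).
— her: subject of the clause headed by 'found'; the pronoun c-commands the R-expression — coreference blocked (Principle C).

No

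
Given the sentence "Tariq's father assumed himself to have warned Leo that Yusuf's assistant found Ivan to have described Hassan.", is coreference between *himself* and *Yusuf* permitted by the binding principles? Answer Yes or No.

*himself* is a reflexive; Principle A requires it to be bound within its binding domain — the matrix clause.
— Yusuf: possessor inside the subject DP of the clause headed by 'found'; does not c-command the reflexive — cannot bind it (Principle A).

No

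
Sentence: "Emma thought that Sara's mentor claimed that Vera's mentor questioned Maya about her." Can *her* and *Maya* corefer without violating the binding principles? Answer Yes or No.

*Maya* is an R-expression; Principle C requires it to be free (not bound by any c-commanding expression).
— her: second object of the clause headed by 'questioned'; the R-expression locally c-commands the pronoun — coreference blocked (Principle B on the pronoun).

No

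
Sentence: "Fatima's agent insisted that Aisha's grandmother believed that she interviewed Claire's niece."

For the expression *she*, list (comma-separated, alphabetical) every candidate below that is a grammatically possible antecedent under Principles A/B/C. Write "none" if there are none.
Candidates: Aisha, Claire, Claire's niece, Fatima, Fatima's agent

Aisha, Fatima, Fatima's agent

*she* is a pronoun; Principle B requires it to be free in its binding domain — the clause headed by 'interviewed'.
— Aisha: possessor inside the subject DP of the clause headed by 'believed'; does not c-command the pronoun — Principle B does not apply; allowed.
— Claire: possessor inside the object DP of the clause headed by 'interviewed'; is c-commanded by the pronoun; coreference would bind this R-expression — blocked (Principle C).
— Claire's niece: object of the clause headed by 'interviewed'; is c-commanded by the pronoun; coreference would bind this R-expression — blocked (Principle C).
— Fatima: possessor inside the subject DP of the matrix clause; does not c-command the pronoun — Principle B does not apply; allowed.
— Fatima's agent: subject of the matrix clause; c-commands the pronoun but lies outside its binding domain — allowed.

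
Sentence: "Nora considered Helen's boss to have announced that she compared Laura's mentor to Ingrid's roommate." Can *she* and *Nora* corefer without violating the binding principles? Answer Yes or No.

*Nora* is an R-expression; Principle C requires it to be free (not bound by any c-commanding expression).
— she: subject of the clause headed by 'compared'; the pronoun does not c-command the R-expression — coreference allowed.

Yes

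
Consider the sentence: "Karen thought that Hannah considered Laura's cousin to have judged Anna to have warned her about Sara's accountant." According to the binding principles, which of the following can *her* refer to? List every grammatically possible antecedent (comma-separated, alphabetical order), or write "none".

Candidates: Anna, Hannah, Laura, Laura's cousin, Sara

*her* is a pronoun; Principle B requires it to be free in its binding domain — the clause headed by 'warned'.
— Anna: subject of the clause headed by 'warned'; c-commands the pronoun within its binding domain — blocked (Principle B).
— Hannah: subject of the clause headed by 'considered'; c-commands the pronoun but lies outside its binding domain — allowed.
— Laura: possessor inside the subject DP of the clause headed by 'judged'; does not c-command the pronoun — Principle B does not apply; allowed.
— Laura's cousin: subject of the clause headed by 'judged'; c-commands the pronoun but lies outside its binding domain — allowed.
— Sara: possessor inside the second object DP of the clause headed by 'warned'; is c-commanded by the pronoun; coreference would bind this R-expression — blocked (Principle C).

Hannah, Laura, Laura's cousin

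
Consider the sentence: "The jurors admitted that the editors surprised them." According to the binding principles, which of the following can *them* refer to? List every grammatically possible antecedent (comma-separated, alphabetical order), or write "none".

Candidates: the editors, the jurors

the jurors

*them* is a pronoun; Principle B requires it to be free in its binding domain — the clause headed by 'surprised'.
— the editors: subject of the clause headed by 'surprised'; c-commands the pronoun within its binding domain — blocked (Principle B).
— the jurors: subject of the matrix clause; c-commands the pronoun but lies outside its binding domain — allowed.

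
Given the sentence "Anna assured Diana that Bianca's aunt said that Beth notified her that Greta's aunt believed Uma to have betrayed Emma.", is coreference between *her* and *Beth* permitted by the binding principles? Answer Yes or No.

No

*her* is a pronoun; Principle B requires it to be free in its binding domain — the clause headed by 'notified'.
— Beth: subject of the clause headed by 'notified'; c-commands the pronoun within its binding domain — blocked (Principle B).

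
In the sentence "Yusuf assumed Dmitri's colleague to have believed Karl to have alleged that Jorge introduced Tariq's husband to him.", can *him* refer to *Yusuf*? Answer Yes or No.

*him* is a pronoun; Principle B requires it to be free in its binding domain — the clause headed by 'introduced'.
— Yusuf: subject of the matrix clause; c-commands the pronoun but lies outside its binding domain — allowed.

Yes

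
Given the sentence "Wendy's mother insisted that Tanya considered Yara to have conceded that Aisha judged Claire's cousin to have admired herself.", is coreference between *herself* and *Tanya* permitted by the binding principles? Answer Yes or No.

No

*herself* is a reflexive; Principle A requires it to be bound within its binding domain — the clause headed by 'admired'.
— Tanya: subject of the clause headed by 'considered'; c-commands the reflexive but lies outside its binding domain — cannot bind it (Principle A).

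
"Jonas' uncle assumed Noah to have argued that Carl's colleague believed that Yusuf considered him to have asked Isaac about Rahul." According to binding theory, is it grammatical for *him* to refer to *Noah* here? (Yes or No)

Yes

*Noah* is an R-expression; Principle C requires it to be free (not bound by any c-commanding expression).
— him: subject of the clause headed by 'asked'; the pronoun does not c-command the R-expression — coreference allowed.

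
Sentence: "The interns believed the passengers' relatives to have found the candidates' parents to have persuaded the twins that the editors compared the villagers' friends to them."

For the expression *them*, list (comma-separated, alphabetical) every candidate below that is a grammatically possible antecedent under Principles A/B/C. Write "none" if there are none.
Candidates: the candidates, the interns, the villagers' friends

*them* is a pronoun; Principle B requires it to be free in its binding domain — the clause headed by 'compared'.
— the candidates: possessor inside the subject DP of the clause headed by 'persuaded'; does not c-command the pronoun — Principle B does not apply; allowed.
— the interns: subject of the matrix clause; c-commands the pronoun but lies outside its binding domain — allowed.
— the villagers' friends: object of the clause headed by 'compared'; c-commands the pronoun within its binding domain — blocked (Principle B).

the candidates, the interns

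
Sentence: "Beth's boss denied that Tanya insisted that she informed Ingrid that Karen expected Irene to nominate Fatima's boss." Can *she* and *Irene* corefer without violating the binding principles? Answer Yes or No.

No

*Irene* is an R-expression; Principle C requires it to be free (not bound by any c-commanding expression).
— she: subject of the clause headed by 'informed'; the pronoun c-commands the R-expression — coreference blocked (Principle C).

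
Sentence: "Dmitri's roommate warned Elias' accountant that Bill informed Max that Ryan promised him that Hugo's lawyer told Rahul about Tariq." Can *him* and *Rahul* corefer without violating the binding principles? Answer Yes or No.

No

*Rahul* is an R-expression; Principle C requires it to be free (not bound by any c-commanding expression).
— him: object of the clause headed by 'promised'; the pronoun c-commands the R-expression — coreference blocked (Principle C).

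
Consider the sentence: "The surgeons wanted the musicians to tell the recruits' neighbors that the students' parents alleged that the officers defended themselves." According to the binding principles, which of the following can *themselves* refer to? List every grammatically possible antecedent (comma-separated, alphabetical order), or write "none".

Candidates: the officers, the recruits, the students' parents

*themselves* is a reflexive; Principle A requires it to be bound within its binding domain — the clause headed by 'defended'.
— the officers: subject of the clause headed by 'defended'; c-commands the reflexive within its binding domain — allowed (Principle A).
— the recruits: possessor inside the object DP of the clause headed by 'tell'; does not c-command the reflexive — cannot bind it (Principle A).
— the students' parents: subject of the clause headed by 'alleged'; c-commands the reflexive but lies outside its binding domain — cannot bind it (Principle A).

the officers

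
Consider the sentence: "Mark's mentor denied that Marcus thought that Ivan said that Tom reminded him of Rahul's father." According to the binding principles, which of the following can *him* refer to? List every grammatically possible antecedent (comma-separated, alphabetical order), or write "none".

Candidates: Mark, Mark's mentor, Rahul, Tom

*him* is a pronoun; Principle B requires it to be free in its binding domain — the clause headed by 'reminded'.
— Mark: possessor inside the subject DP of the matrix clause; does not c-command the pronoun — Principle B does not apply; allowed.
— Mark's mentor: subject of the matrix clause; c-commands the pronoun but lies outside its binding domain — allowed.
— Rahul: possessor inside the second object DP of the clause headed by 'reminded'; is c-commanded by the pronoun; coreference would bind this R-expression — blocked (Principle C).
— Tom: subject of the clause headed by 'reminded'; c-commands the pronoun within its binding domain — blocked (Principle B).

Mark, Mark's mentor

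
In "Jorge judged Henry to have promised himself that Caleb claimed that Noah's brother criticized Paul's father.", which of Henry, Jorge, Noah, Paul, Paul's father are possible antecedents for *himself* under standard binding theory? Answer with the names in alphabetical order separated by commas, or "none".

Henry

*himself* is a reflexive; Principle A requires it to be bound within its binding domain — the clause headed by 'promised'.
— Henry: subject of the clause headed by 'promised'; c-commands the reflexive within its binding domain — allowed (Principle A).
— Jorge: subject of the matrix clause; c-commands the reflexive but lies outside its binding domain — cannot bind it (Principle A).
— Noah: possessor inside the subject DP of the clause headed by 'criticized'; does not c-command the reflexive — cannot bind it (Principle A).
— Paul: possessor inside the object DP of the clause headed by 'criticized'; does not c-command the reflexive — cannot bind it (Principle A).
— Paul's father: object of the clause headed by 'criticized'; does not c-command the reflexive — cannot bind it (Principle A).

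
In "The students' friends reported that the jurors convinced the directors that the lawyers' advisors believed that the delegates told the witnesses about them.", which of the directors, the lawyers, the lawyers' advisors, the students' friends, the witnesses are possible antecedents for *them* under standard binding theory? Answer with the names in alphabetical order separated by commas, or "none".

the directors, the lawyers, the lawyers' advisors, the students' friends

*them* is a pronoun; Principle B requires it to be free in its binding domain — the clause headed by 'told'.
— the directors: object of the clause headed by 'convinced'; c-commands the pronoun but lies outside its binding domain — allowed.
— the lawyers: possessor inside the subject DP of the clause headed by 'believed'; does not c-command the pronoun — Principle B does not apply; allowed.
— the lawyers' advisors: subject of the clause headed by 'believed'; c-commands the pronoun but lies outside its binding domain — allowed.
— the students' friends: subject of the matrix clause; c-commands the pronoun but lies outside its binding domain — allowed.
— the witnesses: object of the clause headed by 'told'; c-commands the pronoun within its binding domain — blocked (Principle B).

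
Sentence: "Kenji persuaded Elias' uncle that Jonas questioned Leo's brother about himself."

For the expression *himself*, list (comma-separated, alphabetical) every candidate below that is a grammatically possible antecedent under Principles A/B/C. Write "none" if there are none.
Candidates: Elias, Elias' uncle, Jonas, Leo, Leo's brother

*himself* is a reflexive; Principle A requires it to be bound within its binding domain — the clause headed by 'questioned'.
— Elias: possessor inside the object DP of the matrix clause; does not c-command the reflexive — cannot bind it (Principle A).
— Elias' uncle: object of the matrix clause; c-commands the reflexive but lies outside its binding domain — cannot bind it (Principle A).
— Jonas: subject of the clause headed by 'questioned'; c-commands the reflexive within its binding domain — allowed (Principle A).
— Leo: possessor inside the object DP of the clause headed by 'questioned'; does not c-command the reflexive — cannot bind it (Principle A).
— Leo's brother: object of the clause headed by 'questioned'; c-commands the reflexive within its binding domain — allowed (Principle A).

Jonas, Leo's brother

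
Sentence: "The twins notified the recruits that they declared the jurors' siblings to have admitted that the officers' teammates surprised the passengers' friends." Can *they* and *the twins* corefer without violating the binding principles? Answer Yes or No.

Yes

*the twins* is an R-expression; Principle C requires it to be free (not bound by any c-commanding expression).
— they: subject of the clause headed by 'declared'; the pronoun does not c-command the R-expression — coreference allowed.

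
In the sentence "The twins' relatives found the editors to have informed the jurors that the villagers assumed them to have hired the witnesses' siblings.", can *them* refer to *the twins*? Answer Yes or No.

*them* is a pronoun; Principle B requires it to be free in its binding domain — the clause headed by 'assumed'.
— the twins: possessor inside the subject DP of the matrix clause; does not c-command the pronoun — Principle B does not apply; allowed.

Yes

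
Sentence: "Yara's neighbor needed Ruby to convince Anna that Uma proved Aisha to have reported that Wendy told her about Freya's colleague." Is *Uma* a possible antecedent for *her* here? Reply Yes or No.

Yes

*her* is a pronoun; Principle B requires it to be free in its binding domain — the clause headed by 'told'.
— Uma: subject of the clause headed by 'proved'; c-commands the pronoun but lies outside its binding domain — allowed.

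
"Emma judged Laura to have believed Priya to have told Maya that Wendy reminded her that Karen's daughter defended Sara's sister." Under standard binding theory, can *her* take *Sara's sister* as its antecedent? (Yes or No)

No

*her* is a pronoun; Principle B requires it to be free in its binding domain — the clause headed by 'reminded'.
— Sara's sister: object of the clause headed by 'defended'; is c-commanded by the pronoun; coreference would bind this R-expression — blocked (Principle C).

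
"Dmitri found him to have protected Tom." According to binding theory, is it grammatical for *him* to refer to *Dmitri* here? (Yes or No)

No

*Dmitri* is an R-expression; Principle C requires it to be free (not bound by any c-commanding expression).
— him: subject of the clause headed by 'protected'; the R-expression locally c-commands the pronoun — coreference blocked (Principle B on the pronoun).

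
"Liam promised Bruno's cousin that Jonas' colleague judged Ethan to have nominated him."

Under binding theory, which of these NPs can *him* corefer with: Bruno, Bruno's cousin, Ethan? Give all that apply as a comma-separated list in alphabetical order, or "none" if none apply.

*him* is a pronoun; Principle B requires it to be free in its binding domain — the clause headed by 'nominated'.
— Bruno: possessor inside the object DP of the matrix clause; does not c-command the pronoun — Principle B does not apply; allowed.
— Bruno's cousin: object of the matrix clause; c-commands the pronoun but lies outside its binding domain — allowed.
— Ethan: subject of the clause headed by 'nominated'; c-commands the pronoun within its binding domain — blocked (Principle B).

Bruno, Bruno's cousin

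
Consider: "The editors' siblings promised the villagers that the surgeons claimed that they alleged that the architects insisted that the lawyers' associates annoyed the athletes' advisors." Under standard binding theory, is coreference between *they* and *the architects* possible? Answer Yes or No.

*the architects* is an R-expression; Principle C requires it to be free (not bound by any c-commanding expression).
— they: subject of the clause headed by 'alleged'; the pronoun c-commands the R-expression — coreference blocked (Principle C).

No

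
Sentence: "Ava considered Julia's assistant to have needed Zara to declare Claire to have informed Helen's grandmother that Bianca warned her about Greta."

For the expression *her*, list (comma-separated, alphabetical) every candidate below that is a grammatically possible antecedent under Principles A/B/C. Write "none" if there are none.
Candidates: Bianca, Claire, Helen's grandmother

*her* is a pronoun; Principle B requires it to be free in its binding domain — the clause headed by 'warned'.
— Bianca: subject of the clause headed by 'warned'; c-commands the pronoun within its binding domain — blocked (Principle B).
— Claire: subject of the clause headed by 'informed'; c-commands the pronoun but lies outside its binding domain — allowed.
— Helen's grandmother: object of the clause headed by 'informed'; c-commands the pronoun but lies outside its binding domain — allowed.

Claire, Helen's grandmother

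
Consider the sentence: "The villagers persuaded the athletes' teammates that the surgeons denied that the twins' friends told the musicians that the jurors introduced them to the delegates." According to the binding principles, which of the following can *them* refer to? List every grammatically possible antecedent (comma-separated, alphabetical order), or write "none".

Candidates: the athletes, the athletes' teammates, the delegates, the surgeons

*them* is a pronoun; Principle B requires it to be free in its binding domain — the clause headed by 'introduced'.
— the athletes: possessor inside the object DP of the matrix clause; does not c-command the pronoun — Principle B does not apply; allowed.
— the athletes' teammates: object of the matrix clause; c-commands the pronoun but lies outside its binding domain — allowed.
— the delegates: second object of the clause headed by 'introduced'; is c-commanded by the pronoun; coreference would bind this R-expression — blocked (Principle C).
— the surgeons: subject of the clause headed by 'denied'; c-commands the pronoun but lies outside its binding domain — allowed.

the athletes, the athletes' teammates, the surgeons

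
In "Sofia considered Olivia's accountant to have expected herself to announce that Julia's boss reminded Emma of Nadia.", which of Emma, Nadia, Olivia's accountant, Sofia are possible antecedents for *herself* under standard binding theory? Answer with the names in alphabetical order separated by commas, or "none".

*herself* is a reflexive; Principle A requires it to be bound within its binding domain — the clause headed by 'expected'.
— Emma: object of the clause headed by 'reminded'; does not c-command the reflexive — cannot bind it (Principle A).
— Nadia: second object of the clause headed by 'reminded'; does not c-command the reflexive — cannot bind it (Principle A).
— Olivia's accountant: subject of the clause headed by 'expected'; c-commands the reflexive within its binding domain — allowed (Principle A).
— Sofia: subject of the matrix clause; c-commands the reflexive but lies outside its binding domain — cannot bind it (Principle A).

Olivia's accountant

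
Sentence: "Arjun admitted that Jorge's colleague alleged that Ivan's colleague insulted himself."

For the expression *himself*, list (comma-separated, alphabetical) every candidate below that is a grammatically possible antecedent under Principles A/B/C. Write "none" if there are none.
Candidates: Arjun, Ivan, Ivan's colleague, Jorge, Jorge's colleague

*himself* is a reflexive; Principle A requires it to be bound within its binding domain — the clause headed by 'insulted'.
— Arjun: subject of the matrix clause; c-commands the reflexive but lies outside its binding domain — cannot bind it (Principle A).
— Ivan: possessor inside the subject DP of the clause headed by 'insulted'; does not c-command the reflexive — cannot bind it (Principle A).
— Ivan's colleague: subject of the clause headed by 'insulted'; c-commands the reflexive within its binding domain — allowed (Principle A).
— Jorge: possessor inside the subject DP of the clause headed by 'alleged'; does not c-command the reflexive — cannot bind it (Principle A).
— Jorge's colleague: subject of the clause headed by 'alleged'; c-commands the reflexive but lies outside its binding domain — cannot bind it (Principle A).

Ivan's colleague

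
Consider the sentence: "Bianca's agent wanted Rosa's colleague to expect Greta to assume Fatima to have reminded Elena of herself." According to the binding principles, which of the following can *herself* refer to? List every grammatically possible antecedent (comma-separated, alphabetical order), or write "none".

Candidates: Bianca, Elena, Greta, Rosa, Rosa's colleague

Elena

*herself* is a reflexive; Principle A requires it to be bound within its binding domain — the clause headed by 'reminded'.
— Bianca: possessor inside the subject DP of the matrix clause; does not c-command the reflexive — cannot bind it (Principle A).
— Elena: object of the clause headed by 'reminded'; c-commands the reflexive within its binding domain — allowed (Principle A).
— Greta: subject of the clause headed by 'assume'; c-commands the reflexive but lies outside its binding domain — cannot bind it (Principle A).
— Rosa: possessor inside the subject DP of the clause headed by 'expect'; does not c-command the reflexive — cannot bind it (Principle A).
— Rosa's colleague: subject of the clause headed by 'expect'; c-commands the reflexive but lies outside its binding domain — cannot bind it (Principle A).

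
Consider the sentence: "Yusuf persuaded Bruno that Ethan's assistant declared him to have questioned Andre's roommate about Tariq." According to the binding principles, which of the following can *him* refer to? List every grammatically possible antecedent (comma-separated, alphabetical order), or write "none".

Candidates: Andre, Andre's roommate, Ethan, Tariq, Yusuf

Ethan, Yusuf

*him* is a pronoun; Principle B requires it to be free in its binding domain — the clause headed by 'declared'.
— Andre: possessor inside the object DP of the clause headed by 'questioned'; is c-commanded by the pronoun; coreference would bind this R-expression — blocked (Principle C).
— Andre's roommate: object of the clause headed by 'questioned'; is c-commanded by the pronoun; coreference would bind this R-expression — blocked (Principle C).
— Ethan: possessor inside the subject DP of the clause headed by 'declared'; does not c-command the pronoun — Principle B does not apply; allowed.
— Tariq: second object of the clause headed by 'questioned'; is c-commanded by the pronoun; coreference would bind this R-expression — blocked (Principle C).
— Yusuf: subject of the matrix clause; c-commands the pronoun but lies outside its binding domain — allowed.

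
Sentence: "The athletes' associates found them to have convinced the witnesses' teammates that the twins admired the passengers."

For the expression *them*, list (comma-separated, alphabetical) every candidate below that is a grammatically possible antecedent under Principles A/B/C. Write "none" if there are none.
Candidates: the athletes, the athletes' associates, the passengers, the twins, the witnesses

the athletes

*them* is a pronoun; Principle B requires it to be free in its binding domain — the matrix clause.
— the athletes: possessor inside the subject DP of the matrix clause; does not c-command the pronoun — Principle B does not apply; allowed.
— the athletes' associates: subject of the matrix clause; c-commands the pronoun within its binding domain — blocked (Principle B).
— the passengers: object of the clause headed by 'admired'; is c-commanded by the pronoun; coreference would bind this R-expression — blocked (Principle C).
— the twins: subject of the clause headed by 'admired'; is c-commanded by the pronoun; coreference would bind this R-expression — blocked (Principle C).
— the witnesses: possessor inside the object DP of the clause headed by 'convinced'; is c-commanded by the pronoun; coreference would bind this R-expression — blocked (Principle C).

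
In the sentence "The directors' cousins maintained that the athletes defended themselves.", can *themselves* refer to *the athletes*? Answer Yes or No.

*themselves* is a reflexive; Principle A requires it to be bound within its binding domain — the clause headed by 'defended'.
— the athletes: subject of the clause headed by 'defended'; c-commands the reflexive within its binding domain — allowed (Principle A).

Yes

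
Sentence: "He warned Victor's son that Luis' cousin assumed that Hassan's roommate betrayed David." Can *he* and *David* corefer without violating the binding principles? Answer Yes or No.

No

*David* is an R-expression; Principle C requires it to be free (not bound by any c-commanding expression).
— he: subject of the matrix clause; the pronoun c-commands the R-expression — coreference blocked (Principle C).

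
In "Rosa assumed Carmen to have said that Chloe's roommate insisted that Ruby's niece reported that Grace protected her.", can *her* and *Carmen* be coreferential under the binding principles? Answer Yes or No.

Yes

*Carmen* is an R-expression; Principle C requires it to be free (not bound by any c-commanding expression).
— her: object of the clause headed by 'protected'; the pronoun does not c-command the R-expression — coreference allowed.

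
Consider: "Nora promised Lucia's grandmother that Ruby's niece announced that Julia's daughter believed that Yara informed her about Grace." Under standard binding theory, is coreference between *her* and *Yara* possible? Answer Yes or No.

No

*Yara* is an R-expression; Principle C requires it to be free (not bound by any c-commanding expression).
— her: object of the clause headed by 'informed'; the R-expression locally c-commands the pronoun — coreference blocked (Principle B on the pronoun).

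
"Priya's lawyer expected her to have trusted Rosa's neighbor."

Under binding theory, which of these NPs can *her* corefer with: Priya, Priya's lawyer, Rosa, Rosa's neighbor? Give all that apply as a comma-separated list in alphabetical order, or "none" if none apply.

Priya

*her* is a pronoun; Principle B requires it to be free in its binding domain — the matrix clause.
— Priya: possessor inside the subject DP of the matrix clause; does not c-command the pronoun — Principle B does not apply; allowed.
— Priya's lawyer: subject of the matrix clause; c-commands the pronoun within its binding domain — blocked (Principle B).
— Rosa: possessor inside the object DP of the clause headed by 'trusted'; is c-commanded by the pronoun; coreference would bind this R-expression — blocked (Principle C).
— Rosa's neighbor: object of the clause headed by 'trusted'; is c-commanded by the pronoun; coreference would bind this R-expression — blocked (Principle C).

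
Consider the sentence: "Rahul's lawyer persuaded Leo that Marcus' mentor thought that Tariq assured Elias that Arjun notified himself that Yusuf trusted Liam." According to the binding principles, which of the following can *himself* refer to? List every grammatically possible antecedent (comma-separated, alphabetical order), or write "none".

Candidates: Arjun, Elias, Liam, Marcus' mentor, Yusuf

*himself* is a reflexive; Principle A requires it to be bound within its binding domain — the clause headed by 'notified'.
— Arjun: subject of the clause headed by 'notified'; c-commands the reflexive within its binding domain — allowed (Principle A).
— Elias: object of the clause headed by 'assured'; c-commands the reflexive but lies outside its binding domain — cannot bind it (Principle A).
— Liam: object of the clause headed by 'trusted'; does not c-command the reflexive — cannot bind it (Principle A).
— Marcus' mentor: subject of the clause headed by 'thought'; c-commands the reflexive but lies outside its binding domain — cannot bind it (Principle A).
— Yusuf: subject of the clause headed by 'trusted'; does not c-command the reflexive — cannot bind it (Principle A).

Arjun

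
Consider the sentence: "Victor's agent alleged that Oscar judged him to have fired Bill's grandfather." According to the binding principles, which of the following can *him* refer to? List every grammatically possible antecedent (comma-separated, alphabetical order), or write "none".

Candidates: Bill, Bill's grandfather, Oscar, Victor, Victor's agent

*him* is a pronoun; Principle B requires it to be free in its binding domain — the clause headed by 'judged'.
— Bill: possessor inside the object DP of the clause headed by 'fired'; is c-commanded by the pronoun; coreference would bind this R-expression — blocked (Principle C).
— Bill's grandfather: object of the clause headed by 'fired'; is c-commanded by the pronoun; coreference would bind this R-expression — blocked (Principle C).
— Oscar: subject of the clause headed by 'judged'; c-commands the pronoun within its binding domain — blocked (Principle B).
— Victor: possessor inside the subject DP of the matrix clause; does not c-command the pronoun — Principle B does not apply; allowed.
— Victor's agent: subject of the matrix clause; c-commands the pronoun but lies outside its binding domain — allowed.

Victor, Victor's agent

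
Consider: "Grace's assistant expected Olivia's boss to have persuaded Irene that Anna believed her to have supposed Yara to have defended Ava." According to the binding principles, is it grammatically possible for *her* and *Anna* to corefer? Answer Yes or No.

*her* is a pronoun; Principle B requires it to be free in its binding domain — the clause headed by 'believed'.
— Anna: subject of the clause headed by 'believed'; c-commands the pronoun within its binding domain — blocked (Principle B).

No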